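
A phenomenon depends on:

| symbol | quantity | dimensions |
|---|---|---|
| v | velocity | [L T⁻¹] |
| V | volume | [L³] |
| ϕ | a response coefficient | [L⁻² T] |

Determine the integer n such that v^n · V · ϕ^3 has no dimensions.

Balance the L exponent: (1)·n from v, plus (3) + 3·(-2) = -3 from the rest, must sum to zero.
n − 3 = 0, so n = 3.

3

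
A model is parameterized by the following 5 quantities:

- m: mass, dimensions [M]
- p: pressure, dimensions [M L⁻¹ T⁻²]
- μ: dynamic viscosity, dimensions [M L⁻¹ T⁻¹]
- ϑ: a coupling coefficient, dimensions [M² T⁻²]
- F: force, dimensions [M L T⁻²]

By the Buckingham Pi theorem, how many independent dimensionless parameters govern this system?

2

There are 5 variables and 3 base dimensions (M, L, T).
The dimension matrix has rank 3.
Independent dimensionless groups: 5 − 3 = 2.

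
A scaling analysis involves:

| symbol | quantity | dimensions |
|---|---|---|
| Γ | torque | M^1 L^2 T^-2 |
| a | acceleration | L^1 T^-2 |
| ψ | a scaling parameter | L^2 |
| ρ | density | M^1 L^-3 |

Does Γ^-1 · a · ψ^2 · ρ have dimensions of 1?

Sum the exponent of each base dimension across the product:
  M: −[Γ]_M + [a]_M + 2·[ψ]_M + [ρ]_M = −(1) + (0) + 2·(0) + (1) = 0
  L: −[Γ]_L + [a]_L + 2·[ψ]_L + [ρ]_L = −(2) + (1) + 2·(2) + (-3) = 0
  T: −[Γ]_T + [a]_T + 2·[ψ]_T + [ρ]_T = −(-2) + (-2) + 2·(0) + (0) = 0
All base exponents vanish — dimensionless.

yes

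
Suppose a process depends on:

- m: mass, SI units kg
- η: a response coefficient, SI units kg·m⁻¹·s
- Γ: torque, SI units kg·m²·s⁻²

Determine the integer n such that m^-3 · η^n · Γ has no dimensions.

2

Balance the M exponent: (1)·n from η, plus −3·(1) + (1) = -2 from the rest, must sum to zero.
n − 2 = 0, so n = 2.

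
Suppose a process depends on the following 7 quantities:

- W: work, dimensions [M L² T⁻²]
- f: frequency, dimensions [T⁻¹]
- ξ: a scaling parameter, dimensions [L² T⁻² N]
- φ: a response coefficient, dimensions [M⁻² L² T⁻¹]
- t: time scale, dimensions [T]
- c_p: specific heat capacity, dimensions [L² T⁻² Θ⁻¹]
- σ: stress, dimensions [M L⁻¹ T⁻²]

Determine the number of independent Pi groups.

There are 7 variables and 5 base dimensions (M, L, T, Θ, N).
The dimension matrix has rank 5.
Independent dimensionless groups: 7 − 5 = 2.

2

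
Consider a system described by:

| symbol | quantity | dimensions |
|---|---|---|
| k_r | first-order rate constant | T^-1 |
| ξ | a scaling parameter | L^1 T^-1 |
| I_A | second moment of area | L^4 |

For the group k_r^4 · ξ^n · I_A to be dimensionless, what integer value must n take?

-4

Balance the L exponent: (1)·n from ξ, plus 4·(0) + (4) = 4 from the rest, must sum to zero.
n + 4 = 0, so n = -4.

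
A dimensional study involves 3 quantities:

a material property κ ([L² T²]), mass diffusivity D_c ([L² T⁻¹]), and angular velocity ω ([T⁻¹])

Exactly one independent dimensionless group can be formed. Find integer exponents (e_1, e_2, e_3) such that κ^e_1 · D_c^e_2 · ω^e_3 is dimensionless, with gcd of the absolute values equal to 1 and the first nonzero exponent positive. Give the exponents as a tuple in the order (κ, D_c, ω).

L: e_1·(2) + e_2·(2) + e_3·(0) = 0
T: e_1·(2) + e_2·(-1) + e_3·(-1) = 0
Solving this homogeneous linear system for the smallest-integer solution (first nonzero entry positive) gives (1, -1, 3).

(1, -1, 3)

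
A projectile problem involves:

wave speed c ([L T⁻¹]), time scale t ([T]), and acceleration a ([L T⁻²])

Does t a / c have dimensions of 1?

yes

Sum the exponent of each base dimension across the product:
  L: −[c]_L + [t]_L + [a]_L = −(1) + (0) + (1) = 0
  T: −[c]_T + [t]_T + [a]_T = −(-1) + (1) + (-2) = 0
All base exponents vanish — dimensionless.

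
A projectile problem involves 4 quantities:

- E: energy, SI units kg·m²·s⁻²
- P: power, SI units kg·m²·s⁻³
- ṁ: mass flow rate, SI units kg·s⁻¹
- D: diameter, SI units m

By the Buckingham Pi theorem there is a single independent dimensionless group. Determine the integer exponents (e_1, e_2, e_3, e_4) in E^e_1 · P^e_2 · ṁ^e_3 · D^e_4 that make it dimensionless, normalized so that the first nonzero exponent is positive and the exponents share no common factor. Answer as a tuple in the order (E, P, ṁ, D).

(2, -1, -1, -2)

M: e_1·(1) + e_2·(1) + e_3·(1) + e_4·(0) = 0
L: e_1·(2) + e_2·(2) + e_3·(0) + e_4·(1) = 0
T: e_1·(-2) + e_2·(-3) + e_3·(-1) + e_4·(0) = 0
Solving this homogeneous linear system for the smallest-integer solution (first nonzero entry positive) gives (2, -1, -1, -2).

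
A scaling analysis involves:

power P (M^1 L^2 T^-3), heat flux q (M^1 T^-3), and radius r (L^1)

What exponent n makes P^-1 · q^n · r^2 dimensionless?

1

Balance the M exponent: (1)·n from q, plus −(1) + 2·(0) = -1 from the rest, must sum to zero.
n − 1 = 0, so n = 1.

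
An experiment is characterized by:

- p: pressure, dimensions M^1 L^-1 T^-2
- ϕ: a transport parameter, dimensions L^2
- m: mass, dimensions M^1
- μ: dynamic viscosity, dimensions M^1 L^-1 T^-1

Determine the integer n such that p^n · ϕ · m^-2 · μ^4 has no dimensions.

Balance the M exponent: (1)·n from p, plus (0) − 2·(1) + 4·(1) = 2 from the rest, must sum to zero.
n + 2 = 0, so n = -2.

-2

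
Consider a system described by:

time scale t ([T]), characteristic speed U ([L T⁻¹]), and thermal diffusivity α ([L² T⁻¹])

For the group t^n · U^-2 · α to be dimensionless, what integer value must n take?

-1

Balance the T exponent: (1)·n from t, plus −2·(-1) + (-1) = 1 from the rest, must sum to zero.
n + 1 = 0, so n = -1.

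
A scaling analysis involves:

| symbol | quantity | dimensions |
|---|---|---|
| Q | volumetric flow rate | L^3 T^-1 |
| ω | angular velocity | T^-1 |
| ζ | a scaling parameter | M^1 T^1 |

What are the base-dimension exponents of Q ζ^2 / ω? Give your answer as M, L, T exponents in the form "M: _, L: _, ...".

M: 2, L: 3, T: 2

Collect each base-dimension exponent across the product:
  M: (0) − (0) + 2·(1) = 2
  L: (3) − (0) + 2·(0) = 3
  T: (-1) − (-1) + 2·(1) = 2
So the dimensions are [M² L³ T²].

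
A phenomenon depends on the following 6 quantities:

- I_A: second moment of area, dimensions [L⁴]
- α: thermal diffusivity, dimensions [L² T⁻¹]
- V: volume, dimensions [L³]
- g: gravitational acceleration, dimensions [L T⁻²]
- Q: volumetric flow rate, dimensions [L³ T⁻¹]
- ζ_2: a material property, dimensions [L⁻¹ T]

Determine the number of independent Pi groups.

There are 6 variables and 2 base dimensions (L, T).
The dimension matrix has rank 2.
Independent dimensionless groups: 6 − 2 = 4.

4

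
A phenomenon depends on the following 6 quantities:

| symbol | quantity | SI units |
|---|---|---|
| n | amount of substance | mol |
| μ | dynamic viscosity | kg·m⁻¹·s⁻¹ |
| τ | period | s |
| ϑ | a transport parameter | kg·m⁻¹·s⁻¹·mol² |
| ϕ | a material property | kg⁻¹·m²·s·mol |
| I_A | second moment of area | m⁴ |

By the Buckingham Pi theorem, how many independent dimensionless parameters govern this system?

There are 6 variables and 4 base dimensions (M, L, T, N).
The dimension matrix has rank 4.
Independent dimensionless groups: 6 − 4 = 2.

2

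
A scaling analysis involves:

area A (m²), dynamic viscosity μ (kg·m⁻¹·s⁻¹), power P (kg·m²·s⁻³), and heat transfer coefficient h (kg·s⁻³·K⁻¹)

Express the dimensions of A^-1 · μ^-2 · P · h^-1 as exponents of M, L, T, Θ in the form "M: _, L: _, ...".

Collect each base-dimension exponent across the product:
  M: −(0) − 2·(1) + (1) − (1) = -2
  L: −(2) − 2·(-1) + (2) − (0) = 2
  T: −(0) − 2·(-1) + (-3) − (-3) = 2
  Θ: −(0) − 2·(0) + (0) − (-1) = 1
So the dimensions are [M⁻² L² T² Θ].

M: -2, L: 2, T: 2, Θ: 1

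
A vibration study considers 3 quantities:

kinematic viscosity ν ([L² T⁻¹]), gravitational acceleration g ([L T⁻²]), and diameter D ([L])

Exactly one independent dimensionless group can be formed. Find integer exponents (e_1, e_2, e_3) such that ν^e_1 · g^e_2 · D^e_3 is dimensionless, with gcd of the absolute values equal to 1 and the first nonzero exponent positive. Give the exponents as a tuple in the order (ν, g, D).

(2, -1, -3)

L: e_1·(2) + e_2·(1) + e_3·(1) = 0
T: e_1·(-1) + e_2·(-2) + e_3·(0) = 0
Solving this homogeneous linear system for the smallest-integer solution (first nonzero entry positive) gives (2, -1, -3).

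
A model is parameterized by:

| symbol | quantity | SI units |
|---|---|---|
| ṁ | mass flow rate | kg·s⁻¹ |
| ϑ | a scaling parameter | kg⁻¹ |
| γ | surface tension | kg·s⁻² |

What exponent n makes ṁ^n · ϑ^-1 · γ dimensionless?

Balance the M exponent: (1)·n from ṁ, plus −(-1) + (1) = 2 from the rest, must sum to zero.
n + 2 = 0, so n = -2.

-2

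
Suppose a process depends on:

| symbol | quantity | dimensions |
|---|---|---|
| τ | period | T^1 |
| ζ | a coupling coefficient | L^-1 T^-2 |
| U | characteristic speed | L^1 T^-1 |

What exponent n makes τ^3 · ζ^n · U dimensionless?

Balance the L exponent: (-1)·n from ζ, plus 3·(0) + (1) = 1 from the rest, must sum to zero.
−n + 1 = 0, so n = 1.

1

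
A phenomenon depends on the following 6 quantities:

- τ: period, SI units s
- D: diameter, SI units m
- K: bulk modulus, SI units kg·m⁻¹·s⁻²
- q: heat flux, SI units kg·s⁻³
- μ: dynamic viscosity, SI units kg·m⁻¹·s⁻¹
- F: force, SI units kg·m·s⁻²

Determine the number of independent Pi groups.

3

There are 6 variables and 3 base dimensions (M, L, T).
The dimension matrix has rank 3.
Independent dimensionless groups: 6 − 3 = 3.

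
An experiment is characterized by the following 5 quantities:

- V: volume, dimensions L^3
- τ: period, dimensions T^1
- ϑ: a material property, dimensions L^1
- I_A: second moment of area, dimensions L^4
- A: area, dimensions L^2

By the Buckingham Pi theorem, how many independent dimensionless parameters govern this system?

There are 5 variables and 2 base dimensions (L, T).
The dimension matrix has rank 2.
Independent dimensionless groups: 5 − 2 = 3.

3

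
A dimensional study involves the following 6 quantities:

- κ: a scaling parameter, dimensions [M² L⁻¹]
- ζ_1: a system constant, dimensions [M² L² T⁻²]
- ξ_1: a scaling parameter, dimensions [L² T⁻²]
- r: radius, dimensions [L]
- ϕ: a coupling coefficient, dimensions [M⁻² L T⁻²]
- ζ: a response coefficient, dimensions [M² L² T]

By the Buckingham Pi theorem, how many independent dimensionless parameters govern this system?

There are 6 variables and 3 base dimensions (M, L, T).
The dimension matrix has rank 3.
Independent dimensionless groups: 6 − 3 = 3.

3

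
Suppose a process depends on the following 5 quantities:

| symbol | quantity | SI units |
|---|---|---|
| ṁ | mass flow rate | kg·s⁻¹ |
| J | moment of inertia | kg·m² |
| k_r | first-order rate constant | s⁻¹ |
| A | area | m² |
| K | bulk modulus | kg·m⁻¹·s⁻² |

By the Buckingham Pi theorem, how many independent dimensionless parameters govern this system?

There are 5 variables and 3 base dimensions (M, L, T).
The dimension matrix has rank 3.
Independent dimensionless groups: 5 − 3 = 2.

2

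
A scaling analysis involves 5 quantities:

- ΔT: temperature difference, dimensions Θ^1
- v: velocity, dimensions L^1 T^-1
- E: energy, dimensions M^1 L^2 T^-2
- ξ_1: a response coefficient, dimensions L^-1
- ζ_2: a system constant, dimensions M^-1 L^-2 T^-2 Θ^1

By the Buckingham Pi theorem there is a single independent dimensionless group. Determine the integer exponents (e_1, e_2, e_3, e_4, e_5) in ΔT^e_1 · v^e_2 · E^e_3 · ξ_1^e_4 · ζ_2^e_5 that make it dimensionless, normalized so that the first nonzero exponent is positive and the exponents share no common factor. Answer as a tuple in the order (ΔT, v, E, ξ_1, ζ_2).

(1, 4, -1, 4, -1)

M: e_1·(0) + e_2·(0) + e_3·(1) + e_4·(0) + e_5·(-1) = 0
L: e_1·(0) + e_2·(1) + e_3·(2) + e_4·(-1) + e_5·(-2) = 0
T: e_1·(0) + e_2·(-1) + e_3·(-2) + e_4·(0) + e_5·(-2) = 0
Θ: e_1·(1) + e_2·(0) + e_3·(0) + e_4·(0) + e_5·(1) = 0
Solving this homogeneous linear system for the smallest-integer solution (first nonzero entry positive) gives (1, 4, -1, 4, -1).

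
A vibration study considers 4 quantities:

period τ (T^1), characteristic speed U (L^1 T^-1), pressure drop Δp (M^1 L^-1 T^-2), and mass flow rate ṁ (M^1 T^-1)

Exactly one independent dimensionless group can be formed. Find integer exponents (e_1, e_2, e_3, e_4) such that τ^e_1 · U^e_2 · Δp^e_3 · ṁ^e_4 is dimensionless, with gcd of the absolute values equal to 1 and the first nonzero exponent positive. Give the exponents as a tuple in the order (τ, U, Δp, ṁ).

(2, 1, 1, -1)

M: e_1·(0) + e_2·(0) + e_3·(1) + e_4·(1) = 0
L: e_1·(0) + e_2·(1) + e_3·(-1) + e_4·(0) = 0
T: e_1·(1) + e_2·(-1) + e_3·(-2) + e_4·(-1) = 0
Solving this homogeneous linear system for the smallest-integer solution (first nonzero entry positive) gives (2, 1, 1, -1).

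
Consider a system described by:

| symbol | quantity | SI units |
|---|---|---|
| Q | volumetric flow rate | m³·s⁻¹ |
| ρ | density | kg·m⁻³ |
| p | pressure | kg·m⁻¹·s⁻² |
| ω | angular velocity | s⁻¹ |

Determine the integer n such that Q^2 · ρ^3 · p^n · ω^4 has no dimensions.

Balance the M exponent: (1)·n from p, plus 2·(0) + 3·(1) + 4·(0) = 3 from the rest, must sum to zero.
n + 3 = 0, so n = -3.

-3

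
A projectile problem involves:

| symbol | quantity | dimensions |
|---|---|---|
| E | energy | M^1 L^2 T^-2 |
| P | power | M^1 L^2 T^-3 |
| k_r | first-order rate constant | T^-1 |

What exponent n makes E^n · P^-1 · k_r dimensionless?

Balance the M exponent: (1)·n from E, plus −(1) + (0) = -1 from the rest, must sum to zero.
n − 1 = 0, so n = 1.

1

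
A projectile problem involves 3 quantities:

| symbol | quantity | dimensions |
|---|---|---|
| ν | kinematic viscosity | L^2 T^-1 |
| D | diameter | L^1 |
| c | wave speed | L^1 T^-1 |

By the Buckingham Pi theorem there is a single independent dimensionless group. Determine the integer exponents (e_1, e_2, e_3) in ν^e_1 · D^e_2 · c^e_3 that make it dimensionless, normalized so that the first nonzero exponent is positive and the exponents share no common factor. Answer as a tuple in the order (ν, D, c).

L: e_1·(2) + e_2·(1) + e_3·(1) = 0
T: e_1·(-1) + e_2·(0) + e_3·(-1) = 0
Solving this homogeneous linear system for the smallest-integer solution (first nonzero entry positive) gives (1, -1, -1).

(1, -1, -1)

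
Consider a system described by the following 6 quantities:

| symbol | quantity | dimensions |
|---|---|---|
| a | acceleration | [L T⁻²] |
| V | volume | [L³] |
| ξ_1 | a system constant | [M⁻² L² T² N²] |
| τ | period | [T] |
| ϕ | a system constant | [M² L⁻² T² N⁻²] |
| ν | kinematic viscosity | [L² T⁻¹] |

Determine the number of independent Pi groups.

3

There are 6 variables and 4 base dimensions (M, L, T, N).
The dimension matrix has rank 3 (less than 4: the dimension vectors are linearly dependent).
Independent dimensionless groups: 6 − 3 = 3.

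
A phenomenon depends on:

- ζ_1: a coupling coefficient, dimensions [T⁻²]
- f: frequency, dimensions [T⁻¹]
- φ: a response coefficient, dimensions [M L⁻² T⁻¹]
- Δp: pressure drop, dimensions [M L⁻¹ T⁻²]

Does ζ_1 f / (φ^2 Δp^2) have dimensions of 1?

no

Sum the exponent of each base dimension across the product:
  M: [ζ_1]_M + [f]_M − 2·[φ]_M − 2·[Δp]_M = (0) + (0) − 2·(1) − 2·(1) = -4
  L: [ζ_1]_L + [f]_L − 2·[φ]_L − 2·[Δp]_L = (0) + (0) − 2·(-2) − 2·(-1) = 6
  T: [ζ_1]_T + [f]_T − 2·[φ]_T − 2·[Δp]_T = (-2) + (-1) − 2·(-1) − 2·(-2) = 3
Net dimensions [M⁻⁴ L⁶ T³] ≠ [1] — not dimensionless.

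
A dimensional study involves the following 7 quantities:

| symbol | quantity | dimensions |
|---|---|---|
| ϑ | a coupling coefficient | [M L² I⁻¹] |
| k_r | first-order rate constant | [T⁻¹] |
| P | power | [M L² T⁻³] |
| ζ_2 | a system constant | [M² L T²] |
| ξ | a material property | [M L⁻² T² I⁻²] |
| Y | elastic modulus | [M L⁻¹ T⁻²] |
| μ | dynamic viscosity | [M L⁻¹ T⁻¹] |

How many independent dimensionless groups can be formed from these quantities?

3

There are 7 variables and 4 base dimensions (M, L, T, I).
The dimension matrix has rank 4.
Independent dimensionless groups: 7 − 4 = 3.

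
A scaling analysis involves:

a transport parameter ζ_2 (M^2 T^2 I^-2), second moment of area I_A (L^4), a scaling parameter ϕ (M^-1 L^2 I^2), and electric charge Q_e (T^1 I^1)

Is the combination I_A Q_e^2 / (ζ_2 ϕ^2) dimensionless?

Sum the exponent of each base dimension across the product:
  M: −[ζ_2]_M + [I_A]_M − 2·[ϕ]_M + 2·[Q_e]_M = −(2) + (0) − 2·(-1) + 2·(0) = 0
  L: −[ζ_2]_L + [I_A]_L − 2·[ϕ]_L + 2·[Q_e]_L = −(0) + (4) − 2·(2) + 2·(0) = 0
  T: −[ζ_2]_T + [I_A]_T − 2·[ϕ]_T + 2·[Q_e]_T = −(2) + (0) − 2·(0) + 2·(1) = 0
  I: −[ζ_2]_I + [I_A]_I − 2·[ϕ]_I + 2·[Q_e]_I = −(-2) + (0) − 2·(2) + 2·(1) = 0
All base exponents vanish — dimensionless.

yes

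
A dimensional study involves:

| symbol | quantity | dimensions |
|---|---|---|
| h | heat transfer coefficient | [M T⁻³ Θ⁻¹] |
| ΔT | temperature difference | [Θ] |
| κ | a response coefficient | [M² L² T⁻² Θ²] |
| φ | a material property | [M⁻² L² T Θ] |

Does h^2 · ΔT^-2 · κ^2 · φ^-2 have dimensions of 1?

Sum the exponent of each base dimension across the product:
  M: 2·[h]_M − 2·[ΔT]_M + 2·[κ]_M − 2·[φ]_M = 2·(1) − 2·(0) + 2·(2) − 2·(-2) = 10
  L: 2·[h]_L − 2·[ΔT]_L + 2·[κ]_L − 2·[φ]_L = 2·(0) − 2·(0) + 2·(2) − 2·(2) = 0
  T: 2·[h]_T − 2·[ΔT]_T + 2·[κ]_T − 2·[φ]_T = 2·(-3) − 2·(0) + 2·(-2) − 2·(1) = -12
  Θ: 2·[h]_Θ − 2·[ΔT]_Θ + 2·[κ]_Θ − 2·[φ]_Θ = 2·(-1) − 2·(1) + 2·(2) − 2·(1) = -2
Net dimensions [M¹⁰ T⁻¹² Θ⁻²] ≠ [1] — not dimensionless.

no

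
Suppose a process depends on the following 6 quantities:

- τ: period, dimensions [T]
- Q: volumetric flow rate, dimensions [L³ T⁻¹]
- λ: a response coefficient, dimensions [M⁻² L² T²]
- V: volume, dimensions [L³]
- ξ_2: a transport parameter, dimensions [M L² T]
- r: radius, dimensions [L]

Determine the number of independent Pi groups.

There are 6 variables and 3 base dimensions (M, L, T).
The dimension matrix has rank 3.
Independent dimensionless groups: 6 − 3 = 3.

3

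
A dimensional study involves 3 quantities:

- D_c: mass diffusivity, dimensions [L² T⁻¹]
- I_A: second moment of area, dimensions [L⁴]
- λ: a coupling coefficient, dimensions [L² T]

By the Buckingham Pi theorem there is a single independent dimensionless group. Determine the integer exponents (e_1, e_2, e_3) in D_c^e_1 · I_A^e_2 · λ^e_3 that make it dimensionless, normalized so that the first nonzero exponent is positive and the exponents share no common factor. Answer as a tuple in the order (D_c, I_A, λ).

(1, -1, 1)

L: e_1·(2) + e_2·(4) + e_3·(2) = 0
T: e_1·(-1) + e_2·(0) + e_3·(1) = 0
Solving this homogeneous linear system for the smallest-integer solution (first nonzero entry positive) gives (1, -1, 1).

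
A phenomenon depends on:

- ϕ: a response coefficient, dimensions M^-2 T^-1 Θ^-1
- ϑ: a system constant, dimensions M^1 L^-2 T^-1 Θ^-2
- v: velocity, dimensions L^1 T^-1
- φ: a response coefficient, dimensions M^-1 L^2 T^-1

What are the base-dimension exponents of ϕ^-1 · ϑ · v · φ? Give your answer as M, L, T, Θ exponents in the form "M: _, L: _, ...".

M: 2, L: 1, T: -2, Θ: -1

Collect each base-dimension exponent across the product:
  M: −(-2) + (1) + (0) + (-1) = 2
  L: −(0) + (-2) + (1) + (2) = 1
  T: −(-1) + (-1) + (-1) + (-1) = -2
  Θ: −(-1) + (-2) + (0) + (0) = -1
So the dimensions are [M² L T⁻² Θ⁻¹].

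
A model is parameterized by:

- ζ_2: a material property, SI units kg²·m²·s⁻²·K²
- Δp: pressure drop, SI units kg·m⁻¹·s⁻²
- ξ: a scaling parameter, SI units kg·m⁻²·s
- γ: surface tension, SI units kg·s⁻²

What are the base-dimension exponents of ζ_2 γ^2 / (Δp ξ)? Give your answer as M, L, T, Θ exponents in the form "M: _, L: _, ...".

M: 2, L: 5, T: -5, Θ: 2

Collect each base-dimension exponent across the product:
  M: (2) − (1) − (1) + 2·(1) = 2
  L: (2) − (-1) − (-2) + 2·(0) = 5
  T: (-2) − (-2) − (1) + 2·(-2) = -5
  Θ: (2) − (0) − (0) + 2·(0) = 2
So the dimensions are [M² L⁵ T⁻⁵ Θ²].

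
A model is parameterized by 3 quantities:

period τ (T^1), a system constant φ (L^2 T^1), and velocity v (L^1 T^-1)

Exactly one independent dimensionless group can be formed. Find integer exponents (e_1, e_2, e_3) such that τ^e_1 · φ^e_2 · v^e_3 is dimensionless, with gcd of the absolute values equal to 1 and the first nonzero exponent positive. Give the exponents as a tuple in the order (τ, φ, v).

L: e_1·(0) + e_2·(2) + e_3·(1) = 0
T: e_1·(1) + e_2·(1) + e_3·(-1) = 0
Solving this homogeneous linear system for the smallest-integer solution (first nonzero entry positive) gives (3, -1, 2).

(3, -1, 2)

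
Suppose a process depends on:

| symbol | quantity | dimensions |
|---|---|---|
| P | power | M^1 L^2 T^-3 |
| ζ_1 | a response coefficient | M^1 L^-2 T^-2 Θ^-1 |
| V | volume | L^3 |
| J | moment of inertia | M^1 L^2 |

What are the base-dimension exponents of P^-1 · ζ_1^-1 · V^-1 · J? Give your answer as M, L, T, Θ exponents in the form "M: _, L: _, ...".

M: -1, L: -1, T: 5, Θ: 1

Collect each base-dimension exponent across the product:
  M: −(1) − (1) − (0) + (1) = -1
  L: −(2) − (-2) − (3) + (2) = -1
  T: −(-3) − (-2) − (0) + (0) = 5
  Θ: −(0) − (-1) − (0) + (0) = 1
So the dimensions are [M⁻¹ L⁻¹ T⁵ Θ].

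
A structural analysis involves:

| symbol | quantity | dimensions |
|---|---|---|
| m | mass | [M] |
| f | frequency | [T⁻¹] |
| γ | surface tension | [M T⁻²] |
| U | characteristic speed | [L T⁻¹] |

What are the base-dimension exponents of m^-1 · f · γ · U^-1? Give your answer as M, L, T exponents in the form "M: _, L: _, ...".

Collect each base-dimension exponent across the product:
  M: −(1) + (0) + (1) − (0) = 0
  L: −(0) + (0) + (0) − (1) = -1
  T: −(0) + (-1) + (-2) − (-1) = -2
So the dimensions are [L⁻¹ T⁻²].

M: 0, L: -1, T: -2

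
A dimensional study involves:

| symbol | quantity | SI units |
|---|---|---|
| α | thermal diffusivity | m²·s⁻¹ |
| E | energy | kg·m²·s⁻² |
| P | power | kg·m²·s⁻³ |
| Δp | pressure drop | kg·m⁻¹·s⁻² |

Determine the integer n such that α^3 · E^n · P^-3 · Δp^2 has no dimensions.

Balance the M exponent: (1)·n from E, plus 3·(0) − 3·(1) + 2·(1) = -1 from the rest, must sum to zero.
n − 1 = 0, so n = 1.

1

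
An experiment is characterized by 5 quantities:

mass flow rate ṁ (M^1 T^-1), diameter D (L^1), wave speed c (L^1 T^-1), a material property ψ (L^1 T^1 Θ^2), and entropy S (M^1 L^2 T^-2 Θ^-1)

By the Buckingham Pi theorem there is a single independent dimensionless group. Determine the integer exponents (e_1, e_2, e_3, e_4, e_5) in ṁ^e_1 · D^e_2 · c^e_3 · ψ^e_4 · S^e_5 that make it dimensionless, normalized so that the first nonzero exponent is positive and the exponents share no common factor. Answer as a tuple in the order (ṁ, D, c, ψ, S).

(2, 4, 1, -1, -2)

M: e_1·(1) + e_2·(0) + e_3·(0) + e_4·(0) + e_5·(1) = 0
L: e_1·(0) + e_2·(1) + e_3·(1) + e_4·(1) + e_5·(2) = 0
T: e_1·(-1) + e_2·(0) + e_3·(-1) + e_4·(1) + e_5·(-2) = 0
Θ: e_1·(0) + e_2·(0) + e_3·(0) + e_4·(2) + e_5·(-1) = 0
Solving this homogeneous linear system for the smallest-integer solution (first nonzero entry positive) gives (2, 4, 1, -1, -2).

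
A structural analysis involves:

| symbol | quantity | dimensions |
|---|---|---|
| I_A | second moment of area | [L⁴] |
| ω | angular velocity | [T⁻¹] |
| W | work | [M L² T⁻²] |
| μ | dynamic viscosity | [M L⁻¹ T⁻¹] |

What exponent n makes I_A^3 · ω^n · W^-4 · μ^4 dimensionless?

Balance the T exponent: (-1)·n from ω, plus 3·(0) − 4·(-2) + 4·(-1) = 4 from the rest, must sum to zero.
−n + 4 = 0, so n = 4.

4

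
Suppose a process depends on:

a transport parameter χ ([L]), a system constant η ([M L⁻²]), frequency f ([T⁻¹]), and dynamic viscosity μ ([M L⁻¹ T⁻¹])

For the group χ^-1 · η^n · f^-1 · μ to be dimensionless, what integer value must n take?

-1

Balance the M exponent: (1)·n from η, plus −(0) − (0) + (1) = 1 from the rest, must sum to zero.
n + 1 = 0, so n = -1.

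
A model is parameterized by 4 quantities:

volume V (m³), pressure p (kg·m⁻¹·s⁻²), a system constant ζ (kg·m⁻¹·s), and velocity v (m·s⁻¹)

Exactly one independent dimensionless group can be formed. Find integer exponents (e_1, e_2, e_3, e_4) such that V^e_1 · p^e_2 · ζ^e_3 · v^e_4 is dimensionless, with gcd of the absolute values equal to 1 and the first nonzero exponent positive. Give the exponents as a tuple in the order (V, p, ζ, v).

(1, 1, -1, -3)

M: e_1·(0) + e_2·(1) + e_3·(1) + e_4·(0) = 0
L: e_1·(3) + e_2·(-1) + e_3·(-1) + e_4·(1) = 0
T: e_1·(0) + e_2·(-2) + e_3·(1) + e_4·(-1) = 0
Solving this homogeneous linear system for the smallest-integer solution (first nonzero entry positive) gives (1, 1, -1, -3).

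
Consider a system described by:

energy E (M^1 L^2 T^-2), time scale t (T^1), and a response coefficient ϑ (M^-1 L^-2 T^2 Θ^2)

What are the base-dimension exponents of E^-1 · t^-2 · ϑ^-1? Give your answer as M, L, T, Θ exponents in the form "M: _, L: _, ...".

Collect each base-dimension exponent across the product:
  M: −(1) − 2·(0) − (-1) = 0
  L: −(2) − 2·(0) − (-2) = 0
  T: −(-2) − 2·(1) − (2) = -2
  Θ: −(0) − 2·(0) − (2) = -2
So the dimensions are [T⁻² Θ⁻²].

M: 0, L: 0, T: -2, Θ: -2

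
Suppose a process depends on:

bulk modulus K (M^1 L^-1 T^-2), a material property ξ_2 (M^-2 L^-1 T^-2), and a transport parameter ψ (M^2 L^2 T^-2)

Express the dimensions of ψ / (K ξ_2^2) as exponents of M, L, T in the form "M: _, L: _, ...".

Collect each base-dimension exponent across the product:
  M: −(1) − 2·(-2) + (2) = 5
  L: −(-1) − 2·(-1) + (2) = 5
  T: −(-2) − 2·(-2) + (-2) = 4
So the dimensions are [M⁵ L⁵ T⁴].

M: 5, L: 5, T: 4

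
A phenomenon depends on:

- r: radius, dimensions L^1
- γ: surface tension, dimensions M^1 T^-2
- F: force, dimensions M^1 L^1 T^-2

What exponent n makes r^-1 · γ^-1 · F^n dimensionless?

Balance the M exponent: (1)·n from F, plus −(0) − (1) = -1 from the rest, must sum to zero.
n − 1 = 0, so n = 1.

1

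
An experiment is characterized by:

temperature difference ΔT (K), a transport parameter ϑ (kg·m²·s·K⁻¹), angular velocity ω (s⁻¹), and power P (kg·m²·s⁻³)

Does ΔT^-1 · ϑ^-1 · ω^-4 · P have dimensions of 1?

yes

Sum the exponent of each base dimension across the product:
  M: −[ΔT]_M − [ϑ]_M − 4·[ω]_M + [P]_M = −(0) − (1) − 4·(0) + (1) = 0
  L: −[ΔT]_L − [ϑ]_L − 4·[ω]_L + [P]_L = −(0) − (2) − 4·(0) + (2) = 0
  T: −[ΔT]_T − [ϑ]_T − 4·[ω]_T + [P]_T = −(0) − (1) − 4·(-1) + (-3) = 0
  Θ: −[ΔT]_Θ − [ϑ]_Θ − 4·[ω]_Θ + [P]_Θ = −(1) − (-1) − 4·(0) + (0) = 0
All base exponents vanish — dimensionless.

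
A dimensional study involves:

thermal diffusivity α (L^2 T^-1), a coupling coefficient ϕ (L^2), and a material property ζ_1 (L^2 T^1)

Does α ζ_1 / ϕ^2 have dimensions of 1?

Sum the exponent of each base dimension across the product:
  L: [α]_L − 2·[ϕ]_L + [ζ_1]_L = (2) − 2·(2) + (2) = 0
  T: [α]_T − 2·[ϕ]_T + [ζ_1]_T = (-1) − 2·(0) + (1) = 0
All base exponents vanish — dimensionless.

yes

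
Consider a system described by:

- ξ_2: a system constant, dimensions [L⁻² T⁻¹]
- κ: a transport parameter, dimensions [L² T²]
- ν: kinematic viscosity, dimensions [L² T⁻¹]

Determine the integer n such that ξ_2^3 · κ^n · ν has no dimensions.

Balance the L exponent: (2)·n from κ, plus 3·(-2) + (2) = -4 from the rest, must sum to zero.
2n − 4 = 0, so n = 2.

2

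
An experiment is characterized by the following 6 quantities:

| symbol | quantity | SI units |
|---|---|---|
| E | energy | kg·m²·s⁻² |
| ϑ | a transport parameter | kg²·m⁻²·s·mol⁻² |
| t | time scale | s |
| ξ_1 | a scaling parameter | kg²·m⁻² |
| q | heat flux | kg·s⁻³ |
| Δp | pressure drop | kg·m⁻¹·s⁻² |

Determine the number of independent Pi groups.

2

There are 6 variables and 4 base dimensions (M, L, T, N).
The dimension matrix has rank 4.
Independent dimensionless groups: 6 − 4 = 2.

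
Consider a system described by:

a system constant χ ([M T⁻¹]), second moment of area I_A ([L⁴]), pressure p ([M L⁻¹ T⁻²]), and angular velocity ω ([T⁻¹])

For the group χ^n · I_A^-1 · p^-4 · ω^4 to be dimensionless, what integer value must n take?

Balance the M exponent: (1)·n from χ, plus −(0) − 4·(1) + 4·(0) = -4 from the rest, must sum to zero.
n − 4 = 0, so n = 4.

4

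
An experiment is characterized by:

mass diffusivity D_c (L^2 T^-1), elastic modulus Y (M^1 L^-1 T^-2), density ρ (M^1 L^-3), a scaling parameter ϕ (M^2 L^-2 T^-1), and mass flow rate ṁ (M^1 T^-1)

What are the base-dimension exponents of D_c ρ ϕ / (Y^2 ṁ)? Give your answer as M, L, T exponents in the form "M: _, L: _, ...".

Collect each base-dimension exponent across the product:
  M: (0) − 2·(1) + (1) + (2) − (1) = 0
  L: (2) − 2·(-1) + (-3) + (-2) − (0) = -1
  T: (-1) − 2·(-2) + (0) + (-1) − (-1) = 3
So the dimensions are [L⁻¹ T³].

M: 0, L: -1, T: 3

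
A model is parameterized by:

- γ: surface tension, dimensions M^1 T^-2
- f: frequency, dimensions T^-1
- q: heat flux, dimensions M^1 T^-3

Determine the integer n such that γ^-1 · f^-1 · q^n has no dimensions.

Balance the M exponent: (1)·n from q, plus −(1) − (0) = -1 from the rest, must sum to zero.
n − 1 = 0, so n = 1.

1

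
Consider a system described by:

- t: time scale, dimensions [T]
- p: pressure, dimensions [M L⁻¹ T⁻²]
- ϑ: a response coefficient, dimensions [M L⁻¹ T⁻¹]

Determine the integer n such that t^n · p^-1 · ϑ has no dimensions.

-1

Balance the T exponent: (1)·n from t, plus −(-2) + (-1) = 1 from the rest, must sum to zero.
n + 1 = 0, so n = -1.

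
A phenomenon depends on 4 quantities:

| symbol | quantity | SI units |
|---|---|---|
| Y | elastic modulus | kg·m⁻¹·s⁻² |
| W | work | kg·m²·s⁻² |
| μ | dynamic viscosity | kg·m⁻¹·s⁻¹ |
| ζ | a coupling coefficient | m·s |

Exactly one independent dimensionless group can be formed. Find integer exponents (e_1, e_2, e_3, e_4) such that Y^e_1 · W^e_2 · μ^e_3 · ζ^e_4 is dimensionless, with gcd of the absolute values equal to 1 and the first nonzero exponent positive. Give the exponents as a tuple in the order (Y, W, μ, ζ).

M: e_1·(1) + e_2·(1) + e_3·(1) + e_4·(0) = 0
L: e_1·(-1) + e_2·(2) + e_3·(-1) + e_4·(1) = 0
T: e_1·(-2) + e_2·(-2) + e_3·(-1) + e_4·(1) = 0
Solving this homogeneous linear system for the smallest-integer solution (first nonzero entry positive) gives (4, -1, -3, 3).

(4, -1, -3, 3)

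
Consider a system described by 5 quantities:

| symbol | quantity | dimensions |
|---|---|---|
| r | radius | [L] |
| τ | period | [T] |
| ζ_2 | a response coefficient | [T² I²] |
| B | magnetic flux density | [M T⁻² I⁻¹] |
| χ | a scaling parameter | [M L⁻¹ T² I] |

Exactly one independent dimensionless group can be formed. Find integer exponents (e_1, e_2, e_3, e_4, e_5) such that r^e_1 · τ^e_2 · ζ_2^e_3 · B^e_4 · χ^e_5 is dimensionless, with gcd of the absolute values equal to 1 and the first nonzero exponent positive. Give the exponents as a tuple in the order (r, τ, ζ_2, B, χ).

(1, -2, -1, -1, 1)

M: e_1·(0) + e_2·(0) + e_3·(0) + e_4·(1) + e_5·(1) = 0
L: e_1·(1) + e_2·(0) + e_3·(0) + e_4·(0) + e_5·(-1) = 0
T: e_1·(0) + e_2·(1) + e_3·(2) + e_4·(-2) + e_5·(2) = 0
I: e_1·(0) + e_2·(0) + e_3·(2) + e_4·(-1) + e_5·(1) = 0
Solving this homogeneous linear system for the smallest-integer solution (first nonzero entry positive) gives (1, -2, -1, -1, 1).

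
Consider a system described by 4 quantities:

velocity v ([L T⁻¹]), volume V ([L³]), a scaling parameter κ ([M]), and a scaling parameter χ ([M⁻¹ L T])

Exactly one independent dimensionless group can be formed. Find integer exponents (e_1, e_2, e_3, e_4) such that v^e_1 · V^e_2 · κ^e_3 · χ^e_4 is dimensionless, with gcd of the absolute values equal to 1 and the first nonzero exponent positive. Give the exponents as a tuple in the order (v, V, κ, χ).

M: e_1·(0) + e_2·(0) + e_3·(1) + e_4·(-1) = 0
L: e_1·(1) + e_2·(3) + e_3·(0) + e_4·(1) = 0
T: e_1·(-1) + e_2·(0) + e_3·(0) + e_4·(1) = 0
Solving this homogeneous linear system for the smallest-integer solution (first nonzero entry positive) gives (3, -2, 3, 3).

(3, -2, 3, 3)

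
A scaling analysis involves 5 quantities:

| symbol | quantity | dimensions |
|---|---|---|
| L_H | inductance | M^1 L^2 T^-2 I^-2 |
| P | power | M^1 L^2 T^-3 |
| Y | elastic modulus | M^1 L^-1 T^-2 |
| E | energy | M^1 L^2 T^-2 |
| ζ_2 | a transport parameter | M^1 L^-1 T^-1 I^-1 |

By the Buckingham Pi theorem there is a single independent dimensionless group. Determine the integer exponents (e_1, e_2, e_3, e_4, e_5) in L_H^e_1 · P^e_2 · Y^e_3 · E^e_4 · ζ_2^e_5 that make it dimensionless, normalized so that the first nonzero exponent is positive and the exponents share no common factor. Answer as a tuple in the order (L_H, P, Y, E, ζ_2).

(1, -2, 2, 1, -2)

M: e_1·(1) + e_2·(1) + e_3·(1) + e_4·(1) + e_5·(1) = 0
L: e_1·(2) + e_2·(2) + e_3·(-1) + e_4·(2) + e_5·(-1) = 0
T: e_1·(-2) + e_2·(-3) + e_3·(-2) + e_4·(-2) + e_5·(-1) = 0
I: e_1·(-2) + e_2·(0) + e_3·(0) + e_4·(0) + e_5·(-1) = 0
Solving this homogeneous linear system for the smallest-integer solution (first nonzero entry positive) gives (1, -2, 2, 1, -2).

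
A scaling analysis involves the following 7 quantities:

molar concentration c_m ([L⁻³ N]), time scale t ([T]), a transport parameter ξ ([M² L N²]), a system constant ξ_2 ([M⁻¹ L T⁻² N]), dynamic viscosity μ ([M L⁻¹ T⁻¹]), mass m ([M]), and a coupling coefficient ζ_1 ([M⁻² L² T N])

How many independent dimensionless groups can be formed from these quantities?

3

There are 7 variables and 4 base dimensions (M, L, T, N).
The dimension matrix has rank 4.
Independent dimensionless groups: 7 − 4 = 3.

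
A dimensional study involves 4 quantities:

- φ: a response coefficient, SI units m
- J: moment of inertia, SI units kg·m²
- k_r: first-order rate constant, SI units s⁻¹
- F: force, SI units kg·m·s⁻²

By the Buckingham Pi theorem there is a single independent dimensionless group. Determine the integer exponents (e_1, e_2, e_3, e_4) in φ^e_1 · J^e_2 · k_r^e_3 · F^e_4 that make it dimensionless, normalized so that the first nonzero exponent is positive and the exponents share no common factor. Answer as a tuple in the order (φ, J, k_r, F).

(1, -1, -2, 1)

M: e_1·(0) + e_2·(1) + e_3·(0) + e_4·(1) = 0
L: e_1·(1) + e_2·(2) + e_3·(0) + e_4·(1) = 0
T: e_1·(0) + e_2·(0) + e_3·(-1) + e_4·(-2) = 0
Solving this homogeneous linear system for the smallest-integer solution (first nonzero entry positive) gives (1, -1, -2, 1).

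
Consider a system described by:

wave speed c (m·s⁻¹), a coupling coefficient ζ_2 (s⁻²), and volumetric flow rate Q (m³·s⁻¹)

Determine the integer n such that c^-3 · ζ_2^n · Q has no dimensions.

1

Balance the T exponent: (-2)·n from ζ_2, plus −3·(-1) + (-1) = 2 from the rest, must sum to zero.
-2n + 2 = 0, so n = 1.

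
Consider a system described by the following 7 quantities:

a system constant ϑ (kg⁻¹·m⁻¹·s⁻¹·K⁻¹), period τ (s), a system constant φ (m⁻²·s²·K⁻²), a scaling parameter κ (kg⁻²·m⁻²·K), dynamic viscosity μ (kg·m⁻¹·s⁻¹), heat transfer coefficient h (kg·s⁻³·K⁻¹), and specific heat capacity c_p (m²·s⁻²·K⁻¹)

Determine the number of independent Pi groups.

There are 7 variables and 4 base dimensions (M, L, T, Θ).
The dimension matrix has rank 4.
Independent dimensionless groups: 7 − 4 = 3.

3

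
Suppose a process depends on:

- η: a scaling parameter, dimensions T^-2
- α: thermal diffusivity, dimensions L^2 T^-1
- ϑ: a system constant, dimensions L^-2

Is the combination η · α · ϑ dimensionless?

no

Sum the exponent of each base dimension across the product:
  L: [η]_L + [α]_L + [ϑ]_L = (0) + (2) + (-2) = 0
  T: [η]_T + [α]_T + [ϑ]_T = (-2) + (-1) + (0) = -3
Net dimensions [T⁻³] ≠ [1] — not dimensionless.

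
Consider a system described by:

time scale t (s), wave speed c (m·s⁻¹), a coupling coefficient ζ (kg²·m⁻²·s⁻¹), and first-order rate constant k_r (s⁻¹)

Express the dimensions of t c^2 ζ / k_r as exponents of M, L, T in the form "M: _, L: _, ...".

M: 2, L: 0, T: -1

Collect each base-dimension exponent across the product:
  M: (0) + 2·(0) + (2) − (0) = 2
  L: (0) + 2·(1) + (-2) − (0) = 0
  T: (1) + 2·(-1) + (-1) − (-1) = -1
So the dimensions are [M² T⁻¹].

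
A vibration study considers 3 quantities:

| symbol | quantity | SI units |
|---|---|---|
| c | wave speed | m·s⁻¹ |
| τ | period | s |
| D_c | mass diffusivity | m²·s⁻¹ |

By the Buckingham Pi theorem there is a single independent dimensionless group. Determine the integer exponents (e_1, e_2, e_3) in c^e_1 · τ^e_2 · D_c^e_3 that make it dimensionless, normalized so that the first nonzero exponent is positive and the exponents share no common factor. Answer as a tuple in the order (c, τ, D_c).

L: e_1·(1) + e_2·(0) + e_3·(2) = 0
T: e_1·(-1) + e_2·(1) + e_3·(-1) = 0
Solving this homogeneous linear system for the smallest-integer solution (first nonzero entry positive) gives (2, 1, -1).

(2, 1, -1)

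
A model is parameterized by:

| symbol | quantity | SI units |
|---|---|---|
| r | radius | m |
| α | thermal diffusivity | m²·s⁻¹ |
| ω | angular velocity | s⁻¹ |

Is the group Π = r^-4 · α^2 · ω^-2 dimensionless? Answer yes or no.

yes

Sum the exponent of each base dimension across the product:
  M: −4·[r]_M + 2·[α]_M − 2·[ω]_M = −4·(0) + 2·(0) − 2·(0) = 0
  L: −4·[r]_L + 2·[α]_L − 2·[ω]_L = −4·(1) + 2·(2) − 2·(0) = 0
  T: −4·[r]_T + 2·[α]_T − 2·[ω]_T = −4·(0) + 2·(-1) − 2·(-1) = 0
All base exponents vanish — dimensionless.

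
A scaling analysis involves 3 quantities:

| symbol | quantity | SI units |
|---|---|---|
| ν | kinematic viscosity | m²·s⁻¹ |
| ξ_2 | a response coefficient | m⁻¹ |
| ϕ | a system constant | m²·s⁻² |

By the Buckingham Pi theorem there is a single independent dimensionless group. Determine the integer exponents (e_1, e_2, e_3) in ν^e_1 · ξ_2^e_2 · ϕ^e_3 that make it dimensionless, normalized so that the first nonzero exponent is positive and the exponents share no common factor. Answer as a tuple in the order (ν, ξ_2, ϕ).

L: e_1·(2) + e_2·(-1) + e_3·(2) = 0
T: e_1·(-1) + e_2·(0) + e_3·(-2) = 0
Solving this homogeneous linear system for the smallest-integer solution (first nonzero entry positive) gives (2, 2, -1).

(2, 2, -1)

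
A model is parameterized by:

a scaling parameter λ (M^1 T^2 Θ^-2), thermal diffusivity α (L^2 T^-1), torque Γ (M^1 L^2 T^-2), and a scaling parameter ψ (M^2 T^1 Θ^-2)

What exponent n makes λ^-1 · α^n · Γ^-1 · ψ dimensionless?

1

Balance the L exponent: (2)·n from α, plus −(0) − (2) + (0) = -2 from the rest, must sum to zero.
2n − 2 = 0, so n = 1.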